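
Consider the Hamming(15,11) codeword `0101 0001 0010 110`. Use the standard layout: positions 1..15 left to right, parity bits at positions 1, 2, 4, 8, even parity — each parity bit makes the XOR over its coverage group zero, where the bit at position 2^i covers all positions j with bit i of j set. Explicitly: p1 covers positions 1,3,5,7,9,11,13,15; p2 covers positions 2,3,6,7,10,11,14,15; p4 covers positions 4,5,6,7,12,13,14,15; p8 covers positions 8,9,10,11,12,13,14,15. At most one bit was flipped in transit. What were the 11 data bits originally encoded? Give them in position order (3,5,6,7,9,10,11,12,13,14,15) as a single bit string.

s1: b1⊕b3⊕b5⊕b7⊕b9⊕b11⊕b13⊕b15 = 0⊕0⊕0⊕0⊕0⊕1⊕1⊕0 = 0
s2: b2⊕b3⊕b6⊕b7⊕b10⊕b11⊕b14⊕b15 = 1⊕0⊕0⊕0⊕0⊕1⊕1⊕0 = 1
s4: b4⊕b5⊕b6⊕b7⊕b12⊕b13⊕b14⊕b15 = 1⊕0⊕0⊕0⊕0⊕1⊕1⊕0 = 1
s8: b8⊕b9⊕b10⊕b11⊕b12⊕b13⊕b14⊕b15 = 1⊕0⊕0⊕1⊕0⊕1⊕1⊕0 = 0
Syndrome (s8...s1) = 0110 → position 6.
Flip bit 6: corrected codeword = 010101010010110
Data bits at positions 3,5,6,7,9,10,11,12,13,14,15: 00100010110

00100010110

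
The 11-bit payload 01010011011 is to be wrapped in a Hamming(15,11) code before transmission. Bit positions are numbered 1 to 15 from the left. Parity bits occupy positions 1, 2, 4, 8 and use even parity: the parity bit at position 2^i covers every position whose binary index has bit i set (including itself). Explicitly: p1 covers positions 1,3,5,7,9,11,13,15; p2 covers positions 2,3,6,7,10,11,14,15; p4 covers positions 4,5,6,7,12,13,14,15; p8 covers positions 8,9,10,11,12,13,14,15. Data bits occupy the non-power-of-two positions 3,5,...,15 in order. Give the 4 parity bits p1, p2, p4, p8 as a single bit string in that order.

0010

Place data bits at non-power-of-two positions: b3=0, b5=1, b6=0, b7=1, b9=0, b10=0, b11=1, b12=1, b13=0, b14=1, b15=1.
p1 = XOR of data positions {3,5,7,9,11,13,15} = 0⊕1⊕1⊕0⊕1⊕0⊕1 = 0
p2 = XOR of data positions {3,6,7,10,11,14,15} = 0⊕0⊕1⊕0⊕1⊕1⊕1 = 0
p4 = XOR of data positions {5,6,7,12,13,14,15} = 1⊕0⊕1⊕1⊕0⊕1⊕1 = 1
p8 = XOR of data positions {9,10,11,12,13,14,15} = 0⊕0⊕1⊕1⊕0⊕1⊕1 = 0
Parity bits p1,p2,p4,p8 = 0010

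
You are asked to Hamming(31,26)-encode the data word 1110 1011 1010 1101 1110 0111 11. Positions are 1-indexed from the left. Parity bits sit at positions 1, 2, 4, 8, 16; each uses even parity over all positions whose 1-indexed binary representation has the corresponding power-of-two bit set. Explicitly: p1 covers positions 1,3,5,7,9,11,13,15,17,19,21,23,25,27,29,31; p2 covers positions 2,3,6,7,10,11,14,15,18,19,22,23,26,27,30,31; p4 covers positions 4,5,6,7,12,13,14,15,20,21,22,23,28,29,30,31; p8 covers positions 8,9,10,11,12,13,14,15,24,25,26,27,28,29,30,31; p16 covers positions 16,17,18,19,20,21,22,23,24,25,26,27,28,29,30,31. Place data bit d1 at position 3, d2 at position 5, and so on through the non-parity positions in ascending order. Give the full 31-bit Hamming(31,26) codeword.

Place data bits at non-power-of-two positions: b3=1, b5=1, b6=1, b7=0, b9=1, b10=0, b11=1, b12=1, b13=1, b14=0, b15=1, b17=0, b18=1, b19=1, b20=0, b21=1, b22=1, b23=1, b24=1, b25=0, b26=0, b27=1, b28=1, b29=1, b30=1, b31=1.
p1 = XOR of data positions {3,5,7,9,11,13,15,17,19,21,23,25,27,29,31} = 1⊕1⊕0⊕1⊕1⊕1⊕1⊕0⊕1⊕1⊕1⊕0⊕1⊕1⊕1 = 0
p2 = XOR of data positions {3,6,7,10,11,14,15,18,19,22,23,26,27,30,31} = 1⊕1⊕0⊕0⊕1⊕0⊕1⊕1⊕1⊕1⊕1⊕0⊕1⊕1⊕1 = 1
p4 = XOR of data positions {5,6,7,12,13,14,15,20,21,22,23,28,29,30,31} = 1⊕1⊕0⊕1⊕1⊕0⊕1⊕0⊕1⊕1⊕1⊕1⊕1⊕1⊕1 = 0
p8 = XOR of data positions {9,10,11,12,13,14,15,24,25,26,27,28,29,30,31} = 1⊕0⊕1⊕1⊕1⊕0⊕1⊕1⊕0⊕0⊕1⊕1⊕1⊕1⊕1 = 1
p16 = XOR of data positions {17,18,19,20,21,22,23,24,25,26,27,28,29,30,31} = 0⊕1⊕1⊕0⊕1⊕1⊕1⊕1⊕0⊕0⊕1⊕1⊕1⊕1⊕1 = 1
Codeword b1..b31 = 0110110110111011011011110011111

0110110110111011011011110011111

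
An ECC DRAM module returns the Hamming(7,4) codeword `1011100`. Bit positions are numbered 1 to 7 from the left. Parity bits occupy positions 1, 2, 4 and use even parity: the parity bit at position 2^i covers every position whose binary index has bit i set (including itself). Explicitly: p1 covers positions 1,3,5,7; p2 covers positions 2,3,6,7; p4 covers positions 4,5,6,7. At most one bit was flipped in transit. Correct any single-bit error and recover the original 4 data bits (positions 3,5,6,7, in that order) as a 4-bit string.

0100

s1: b1⊕b3⊕b5⊕b7 = 1⊕1⊕1⊕0 = 1
s2: b2⊕b3⊕b6⊕b7 = 0⊕1⊕0⊕0 = 1
s4: b4⊕b5⊕b6⊕b7 = 1⊕1⊕0⊕0 = 0
Syndrome (s4...s1) = 011 → position 3.
Flip bit 3: corrected codeword = 1001100
Data bits at positions 3,5,6,7: 0100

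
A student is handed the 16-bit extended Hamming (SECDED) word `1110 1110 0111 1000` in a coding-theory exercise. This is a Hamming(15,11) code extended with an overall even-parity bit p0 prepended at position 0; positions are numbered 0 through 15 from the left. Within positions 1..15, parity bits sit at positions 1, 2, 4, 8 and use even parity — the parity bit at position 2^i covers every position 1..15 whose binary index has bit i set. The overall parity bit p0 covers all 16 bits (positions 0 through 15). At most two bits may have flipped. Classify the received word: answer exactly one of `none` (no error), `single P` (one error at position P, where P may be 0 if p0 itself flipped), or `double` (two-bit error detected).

s1: b1⊕b3⊕b5⊕b7⊕b9⊕b11⊕b13⊕b15 = 1⊕0⊕1⊕0⊕1⊕1⊕0⊕0 = 0
s2: b2⊕b3⊕b6⊕b7⊕b10⊕b11⊕b14⊕b15 = 1⊕0⊕1⊕0⊕1⊕1⊕0⊕0 = 0
s4: b4⊕b5⊕b6⊕b7⊕b12⊕b13⊕b14⊕b15 = 1⊕1⊕1⊕0⊕1⊕0⊕0⊕0 = 0
s8: b8⊕b9⊕b10⊕b11⊕b12⊕b13⊕b14⊕b15 = 0⊕1⊕1⊕1⊕1⊕0⊕0⊕0 = 0
Syndrome (s8...s1) = 0000 → position 0 (no error).
Overall parity (XOR of all 16 bits, including p0): 1⊕1⊕1⊕0⊕1⊕1⊕1⊕0⊕0⊕1⊕1⊕1⊕1⊕0⊕0⊕0 = 0
Overall=0, syndrome position=0 → no error.

none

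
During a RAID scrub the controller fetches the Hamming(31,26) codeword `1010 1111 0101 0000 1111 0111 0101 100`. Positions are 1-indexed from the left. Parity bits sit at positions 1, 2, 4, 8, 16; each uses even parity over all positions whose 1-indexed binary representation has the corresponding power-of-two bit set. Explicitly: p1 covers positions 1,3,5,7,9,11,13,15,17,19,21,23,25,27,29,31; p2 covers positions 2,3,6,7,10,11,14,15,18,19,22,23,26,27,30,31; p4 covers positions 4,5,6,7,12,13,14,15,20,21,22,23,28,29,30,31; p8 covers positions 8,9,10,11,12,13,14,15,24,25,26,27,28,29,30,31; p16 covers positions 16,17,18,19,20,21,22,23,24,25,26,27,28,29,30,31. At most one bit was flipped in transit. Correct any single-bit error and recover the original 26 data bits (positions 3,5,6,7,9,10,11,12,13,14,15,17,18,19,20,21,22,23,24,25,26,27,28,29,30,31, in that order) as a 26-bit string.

s1: b1⊕b3⊕b5⊕b7⊕b9⊕b11⊕b13⊕b15⊕b17⊕b19⊕b21⊕b23⊕b25⊕b27⊕b29⊕b31 = 1⊕1⊕1⊕1⊕0⊕0⊕0⊕0⊕1⊕1⊕0⊕1⊕0⊕0⊕1⊕0 = 0
s2: b2⊕b3⊕b6⊕b7⊕b10⊕b11⊕b14⊕b15⊕b18⊕b19⊕b22⊕b23⊕b26⊕b27⊕b30⊕b31 = 0⊕1⊕1⊕1⊕1⊕0⊕0⊕0⊕1⊕1⊕1⊕1⊕1⊕0⊕0⊕0 = 1
s4: b4⊕b5⊕b6⊕b7⊕b12⊕b13⊕b14⊕b15⊕b20⊕b21⊕b22⊕b23⊕b28⊕b29⊕b30⊕b31 = 0⊕1⊕1⊕1⊕1⊕0⊕0⊕0⊕1⊕0⊕1⊕1⊕1⊕1⊕0⊕0 = 1
s8: b8⊕b9⊕b10⊕b11⊕b12⊕b13⊕b14⊕b15⊕b24⊕b25⊕b26⊕b27⊕b28⊕b29⊕b30⊕b31 = 1⊕0⊕1⊕0⊕1⊕0⊕0⊕0⊕1⊕0⊕1⊕0⊕1⊕1⊕0⊕0 = 1
s16: b16⊕b17⊕b18⊕b19⊕b20⊕b21⊕b22⊕b23⊕b24⊕b25⊕b26⊕b27⊕b28⊕b29⊕b30⊕b31 = 0⊕1⊕1⊕1⊕1⊕0⊕1⊕1⊕1⊕0⊕1⊕0⊕1⊕1⊕0⊕0 = 0
Syndrome (s16...s1) = 01110 → position 14.
Flip bit 14: corrected codeword = 1010111101010100111101110101100
Data bits at positions 3,5,6,7,9,10,11,12,13,14,15,17,18,19,20,21,22,23,24,25,26,27,28,29,30,31: 11110101010111101110101100

11110101010111101110101100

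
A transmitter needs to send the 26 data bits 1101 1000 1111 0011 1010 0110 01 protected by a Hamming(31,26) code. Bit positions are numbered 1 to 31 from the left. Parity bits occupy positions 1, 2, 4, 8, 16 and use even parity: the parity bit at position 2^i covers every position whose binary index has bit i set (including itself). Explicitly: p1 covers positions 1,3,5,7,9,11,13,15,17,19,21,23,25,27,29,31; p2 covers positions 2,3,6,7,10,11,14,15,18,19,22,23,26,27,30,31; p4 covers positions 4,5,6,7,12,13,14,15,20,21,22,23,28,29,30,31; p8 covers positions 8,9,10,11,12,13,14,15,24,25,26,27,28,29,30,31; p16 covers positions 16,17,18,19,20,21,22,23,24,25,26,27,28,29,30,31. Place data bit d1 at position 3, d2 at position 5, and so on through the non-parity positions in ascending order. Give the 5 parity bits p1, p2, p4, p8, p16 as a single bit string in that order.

Place data bits at non-power-of-two positions: b3=1, b5=1, b6=0, b7=1, b9=1, b10=0, b11=0, b12=0, b13=1, b14=1, b15=1, b17=1, b18=0, b19=0, b20=1, b21=1, b22=1, b23=0, b24=1, b25=0, b26=0, b27=1, b28=1, b29=0, b30=0, b31=1.
p1 = XOR of data positions {3,5,7,9,11,13,15,17,19,21,23,25,27,29,31} = 1⊕1⊕1⊕1⊕0⊕1⊕1⊕1⊕0⊕1⊕0⊕0⊕1⊕0⊕1 = 0
p2 = XOR of data positions {3,6,7,10,11,14,15,18,19,22,23,26,27,30,31} = 1⊕0⊕1⊕0⊕0⊕1⊕1⊕0⊕0⊕1⊕0⊕0⊕1⊕0⊕1 = 1
p4 = XOR of data positions {5,6,7,12,13,14,15,20,21,22,23,28,29,30,31} = 1⊕0⊕1⊕0⊕1⊕1⊕1⊕1⊕1⊕1⊕0⊕1⊕0⊕0⊕1 = 0
p8 = XOR of data positions {9,10,11,12,13,14,15,24,25,26,27,28,29,30,31} = 1⊕0⊕0⊕0⊕1⊕1⊕1⊕1⊕0⊕0⊕1⊕1⊕0⊕0⊕1 = 0
p16 = XOR of data positions {17,18,19,20,21,22,23,24,25,26,27,28,29,30,31} = 1⊕0⊕0⊕1⊕1⊕1⊕0⊕1⊕0⊕0⊕1⊕1⊕0⊕0⊕1 = 0
Parity bits p1,p2,p4,p8,p16 = 01000

01000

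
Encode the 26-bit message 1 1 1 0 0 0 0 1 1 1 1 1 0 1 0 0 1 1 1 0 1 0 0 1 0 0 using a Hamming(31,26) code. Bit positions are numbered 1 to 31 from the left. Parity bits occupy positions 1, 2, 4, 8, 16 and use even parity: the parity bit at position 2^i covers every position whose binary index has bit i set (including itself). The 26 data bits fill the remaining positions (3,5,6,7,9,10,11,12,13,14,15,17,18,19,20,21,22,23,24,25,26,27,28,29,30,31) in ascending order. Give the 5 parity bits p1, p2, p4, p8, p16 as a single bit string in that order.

00111

Place data bits at non-power-of-two positions: b3=1, b5=1, b6=1, b7=0, b9=0, b10=0, b11=0, b12=1, b13=1, b14=1, b15=1, b17=1, b18=0, b19=1, b20=0, b21=0, b22=1, b23=1, b24=1, b25=0, b26=1, b27=0, b28=0, b29=1, b30=0, b31=0.
p1 = XOR of data positions {3,5,7,9,11,13,15,17,19,21,23,25,27,29,31} = 1⊕1⊕0⊕0⊕0⊕1⊕1⊕1⊕1⊕0⊕1⊕0⊕0⊕1⊕0 = 0
p2 = XOR of data positions {3,6,7,10,11,14,15,18,19,22,23,26,27,30,31} = 1⊕1⊕0⊕0⊕0⊕1⊕1⊕0⊕1⊕1⊕1⊕1⊕0⊕0⊕0 = 0
p4 = XOR of data positions {5,6,7,12,13,14,15,20,21,22,23,28,29,30,31} = 1⊕1⊕0⊕1⊕1⊕1⊕1⊕0⊕0⊕1⊕1⊕0⊕1⊕0⊕0 = 1
p8 = XOR of data positions {9,10,11,12,13,14,15,24,25,26,27,28,29,30,31} = 0⊕0⊕0⊕1⊕1⊕1⊕1⊕1⊕0⊕1⊕0⊕0⊕1⊕0⊕0 = 1
p16 = XOR of data positions {17,18,19,20,21,22,23,24,25,26,27,28,29,30,31} = 1⊕0⊕1⊕0⊕0⊕1⊕1⊕1⊕0⊕1⊕0⊕0⊕1⊕0⊕0 = 1
Parity bits p1,p2,p4,p8,p16 = 00111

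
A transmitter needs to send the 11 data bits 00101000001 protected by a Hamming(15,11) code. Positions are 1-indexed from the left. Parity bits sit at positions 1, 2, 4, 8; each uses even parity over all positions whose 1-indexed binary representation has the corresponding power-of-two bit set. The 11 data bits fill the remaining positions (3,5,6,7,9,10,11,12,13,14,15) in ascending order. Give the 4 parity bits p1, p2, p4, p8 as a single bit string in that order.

Place data bits at non-power-of-two positions: b3=0, b5=0, b6=1, b7=0, b9=1, b10=0, b11=0, b12=0, b13=0, b14=0, b15=1.
p1 = XOR of data positions {3,5,7,9,11,13,15} = 0⊕0⊕0⊕1⊕0⊕0⊕1 = 0
p2 = XOR of data positions {3,6,7,10,11,14,15} = 0⊕1⊕0⊕0⊕0⊕0⊕1 = 0
p4 = XOR of data positions {5,6,7,12,13,14,15} = 0⊕1⊕0⊕0⊕0⊕0⊕1 = 0
p8 = XOR of data positions {9,10,11,12,13,14,15} = 1⊕0⊕0⊕0⊕0⊕0⊕1 = 0
Parity bits p1,p2,p4,p8 = 0000

0000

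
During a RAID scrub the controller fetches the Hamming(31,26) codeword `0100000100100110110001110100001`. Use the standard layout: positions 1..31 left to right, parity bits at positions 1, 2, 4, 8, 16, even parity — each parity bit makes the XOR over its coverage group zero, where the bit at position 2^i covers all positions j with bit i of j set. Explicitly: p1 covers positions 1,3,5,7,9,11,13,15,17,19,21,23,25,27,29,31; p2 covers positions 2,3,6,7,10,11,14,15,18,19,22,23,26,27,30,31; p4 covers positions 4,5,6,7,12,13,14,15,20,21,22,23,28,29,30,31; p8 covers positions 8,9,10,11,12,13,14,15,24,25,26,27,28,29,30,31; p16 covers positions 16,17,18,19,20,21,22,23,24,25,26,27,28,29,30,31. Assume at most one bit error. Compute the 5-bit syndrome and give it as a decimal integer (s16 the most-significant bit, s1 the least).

s1: b1⊕b3⊕b5⊕b7⊕b9⊕b11⊕b13⊕b15⊕b17⊕b19⊕b21⊕b23⊕b25⊕b27⊕b29⊕b31 = 0⊕0⊕0⊕0⊕0⊕1⊕0⊕1⊕1⊕0⊕0⊕1⊕0⊕0⊕0⊕1 = 1
s2: b2⊕b3⊕b6⊕b7⊕b10⊕b11⊕b14⊕b15⊕b18⊕b19⊕b22⊕b23⊕b26⊕b27⊕b30⊕b31 = 1⊕0⊕0⊕0⊕0⊕1⊕1⊕1⊕1⊕0⊕1⊕1⊕1⊕0⊕0⊕1 = 1
s4: b4⊕b5⊕b6⊕b7⊕b12⊕b13⊕b14⊕b15⊕b20⊕b21⊕b22⊕b23⊕b28⊕b29⊕b30⊕b31 = 0⊕0⊕0⊕0⊕0⊕0⊕1⊕1⊕0⊕0⊕1⊕1⊕0⊕0⊕0⊕1 = 1
s8: b8⊕b9⊕b10⊕b11⊕b12⊕b13⊕b14⊕b15⊕b24⊕b25⊕b26⊕b27⊕b28⊕b29⊕b30⊕b31 = 1⊕0⊕0⊕1⊕0⊕0⊕1⊕1⊕1⊕0⊕1⊕0⊕0⊕0⊕0⊕1 = 1
s16: b16⊕b17⊕b18⊕b19⊕b20⊕b21⊕b22⊕b23⊕b24⊕b25⊕b26⊕b27⊕b28⊕b29⊕b30⊕b31 = 0⊕1⊕1⊕0⊕0⊕0⊕1⊕1⊕1⊕0⊕1⊕0⊕0⊕0⊕0⊕1 = 1
Syndrome (s16...s1) = 11111 → position 31.

31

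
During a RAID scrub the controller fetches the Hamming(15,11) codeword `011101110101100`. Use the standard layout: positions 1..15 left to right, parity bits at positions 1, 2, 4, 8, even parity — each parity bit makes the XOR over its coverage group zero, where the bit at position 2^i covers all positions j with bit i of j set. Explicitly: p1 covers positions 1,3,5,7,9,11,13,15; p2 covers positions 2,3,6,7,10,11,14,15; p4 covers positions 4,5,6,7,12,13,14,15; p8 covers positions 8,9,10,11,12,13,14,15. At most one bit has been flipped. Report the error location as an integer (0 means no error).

7

s1: b1⊕b3⊕b5⊕b7⊕b9⊕b11⊕b13⊕b15 = 0⊕1⊕0⊕1⊕0⊕0⊕1⊕0 = 1
s2: b2⊕b3⊕b6⊕b7⊕b10⊕b11⊕b14⊕b15 = 1⊕1⊕1⊕1⊕1⊕0⊕0⊕0 = 1
s4: b4⊕b5⊕b6⊕b7⊕b12⊕b13⊕b14⊕b15 = 1⊕0⊕1⊕1⊕1⊕1⊕0⊕0 = 1
s8: b8⊕b9⊕b10⊕b11⊕b12⊕b13⊕b14⊕b15 = 1⊕0⊕1⊕0⊕1⊕1⊕0⊕0 = 0
Syndrome (s8...s1) = 0111 → position 7.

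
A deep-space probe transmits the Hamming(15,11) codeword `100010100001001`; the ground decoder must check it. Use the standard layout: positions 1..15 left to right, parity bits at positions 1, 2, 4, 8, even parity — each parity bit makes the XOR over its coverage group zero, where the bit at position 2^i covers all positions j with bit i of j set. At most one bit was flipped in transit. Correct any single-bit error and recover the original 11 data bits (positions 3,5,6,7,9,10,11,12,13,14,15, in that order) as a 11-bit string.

s1: b1⊕b3⊕b5⊕b7⊕b9⊕b11⊕b13⊕b15 = 1⊕0⊕1⊕1⊕0⊕0⊕0⊕1 = 0
s2: b2⊕b3⊕b6⊕b7⊕b10⊕b11⊕b14⊕b15 = 0⊕0⊕0⊕1⊕0⊕0⊕0⊕1 = 0
s4: b4⊕b5⊕b6⊕b7⊕b12⊕b13⊕b14⊕b15 = 0⊕1⊕0⊕1⊕1⊕0⊕0⊕1 = 0
s8: b8⊕b9⊕b10⊕b11⊕b12⊕b13⊕b14⊕b15 = 0⊕0⊕0⊕0⊕1⊕0⊕0⊕1 = 0
Syndrome (s8...s1) = 0000 → position 0 (no error).
No correction needed.
Data bits at positions 3,5,6,7,9,10,11,12,13,14,15: 01010001001

01010001001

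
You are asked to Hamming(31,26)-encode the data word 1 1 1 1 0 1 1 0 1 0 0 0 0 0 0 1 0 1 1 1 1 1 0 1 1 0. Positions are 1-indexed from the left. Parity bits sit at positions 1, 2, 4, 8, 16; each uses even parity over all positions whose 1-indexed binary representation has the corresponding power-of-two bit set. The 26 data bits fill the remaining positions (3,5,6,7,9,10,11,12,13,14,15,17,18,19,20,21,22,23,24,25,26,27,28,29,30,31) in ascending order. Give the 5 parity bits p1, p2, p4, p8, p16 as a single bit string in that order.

01010

Place data bits at non-power-of-two positions: b3=1, b5=1, b6=1, b7=1, b9=0, b10=1, b11=1, b12=0, b13=1, b14=0, b15=0, b17=0, b18=0, b19=0, b20=0, b21=1, b22=0, b23=1, b24=1, b25=1, b26=1, b27=1, b28=0, b29=1, b30=1, b31=0.
p1 = XOR of data positions {3,5,7,9,11,13,15,17,19,21,23,25,27,29,31} = 1⊕1⊕1⊕0⊕1⊕1⊕0⊕0⊕0⊕1⊕1⊕1⊕1⊕1⊕0 = 0
p2 = XOR of data positions {3,6,7,10,11,14,15,18,19,22,23,26,27,30,31} = 1⊕1⊕1⊕1⊕1⊕0⊕0⊕0⊕0⊕0⊕1⊕1⊕1⊕1⊕0 = 1
p4 = XOR of data positions {5,6,7,12,13,14,15,20,21,22,23,28,29,30,31} = 1⊕1⊕1⊕0⊕1⊕0⊕0⊕0⊕1⊕0⊕1⊕0⊕1⊕1⊕0 = 0
p8 = XOR of data positions {9,10,11,12,13,14,15,24,25,26,27,28,29,30,31} = 0⊕1⊕1⊕0⊕1⊕0⊕0⊕1⊕1⊕1⊕1⊕0⊕1⊕1⊕0 = 1
p16 = XOR of data positions {17,18,19,20,21,22,23,24,25,26,27,28,29,30,31} = 0⊕0⊕0⊕0⊕1⊕0⊕1⊕1⊕1⊕1⊕1⊕0⊕1⊕1⊕0 = 0
Parity bits p1,p2,p4,p8,p16 = 01010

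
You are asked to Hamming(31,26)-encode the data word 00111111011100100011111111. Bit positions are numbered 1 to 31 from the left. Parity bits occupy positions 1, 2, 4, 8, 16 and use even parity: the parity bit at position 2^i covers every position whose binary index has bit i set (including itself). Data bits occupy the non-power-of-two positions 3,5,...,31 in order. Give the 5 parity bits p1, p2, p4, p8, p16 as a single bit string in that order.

Place data bits at non-power-of-two positions: b3=0, b5=0, b6=1, b7=1, b9=1, b10=1, b11=1, b12=1, b13=0, b14=1, b15=1, b17=1, b18=0, b19=0, b20=1, b21=0, b22=0, b23=0, b24=1, b25=1, b26=1, b27=1, b28=1, b29=1, b30=1, b31=1.
p1 = XOR of data positions {3,5,7,9,11,13,15,17,19,21,23,25,27,29,31} = 0⊕0⊕1⊕1⊕1⊕0⊕1⊕1⊕0⊕0⊕0⊕1⊕1⊕1⊕1 = 1
p2 = XOR of data positions {3,6,7,10,11,14,15,18,19,22,23,26,27,30,31} = 0⊕1⊕1⊕1⊕1⊕1⊕1⊕0⊕0⊕0⊕0⊕1⊕1⊕1⊕1 = 0
p4 = XOR of data positions {5,6,7,12,13,14,15,20,21,22,23,28,29,30,31} = 0⊕1⊕1⊕1⊕0⊕1⊕1⊕1⊕0⊕0⊕0⊕1⊕1⊕1⊕1 = 0
p8 = XOR of data positions {9,10,11,12,13,14,15,24,25,26,27,28,29,30,31} = 1⊕1⊕1⊕1⊕0⊕1⊕1⊕1⊕1⊕1⊕1⊕1⊕1⊕1⊕1 = 0
p16 = XOR of data positions {17,18,19,20,21,22,23,24,25,26,27,28,29,30,31} = 1⊕0⊕0⊕1⊕0⊕0⊕0⊕1⊕1⊕1⊕1⊕1⊕1⊕1⊕1 = 0
Parity bits p1,p2,p4,p8,p16 = 10000

10000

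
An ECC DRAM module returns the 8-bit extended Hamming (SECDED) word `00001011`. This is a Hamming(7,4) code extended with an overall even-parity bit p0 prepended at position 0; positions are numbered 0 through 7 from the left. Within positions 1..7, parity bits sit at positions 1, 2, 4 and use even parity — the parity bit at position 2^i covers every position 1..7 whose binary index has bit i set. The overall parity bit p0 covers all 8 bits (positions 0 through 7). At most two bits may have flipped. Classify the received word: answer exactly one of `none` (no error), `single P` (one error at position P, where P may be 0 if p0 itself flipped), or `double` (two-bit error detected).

s1: b1⊕b3⊕b5⊕b7 = 0⊕0⊕0⊕1 = 1
s2: b2⊕b3⊕b6⊕b7 = 0⊕0⊕1⊕1 = 0
s4: b4⊕b5⊕b6⊕b7 = 1⊕0⊕1⊕1 = 1
Syndrome (s4...s1) = 101 → position 5.
Overall parity (XOR of all 8 bits, including p0): 0⊕0⊕0⊕0⊕1⊕0⊕1⊕1 = 1
Overall=1, syndrome position=5 → single-bit error at position 5.

single 5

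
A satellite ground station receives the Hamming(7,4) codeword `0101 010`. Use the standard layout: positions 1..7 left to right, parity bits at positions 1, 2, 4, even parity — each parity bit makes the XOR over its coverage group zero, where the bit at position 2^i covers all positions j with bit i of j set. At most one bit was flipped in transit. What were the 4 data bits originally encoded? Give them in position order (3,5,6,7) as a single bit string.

0010

s1: b1⊕b3⊕b5⊕b7 = 0⊕0⊕0⊕0 = 0
s2: b2⊕b3⊕b6⊕b7 = 1⊕0⊕1⊕0 = 0
s4: b4⊕b5⊕b6⊕b7 = 1⊕0⊕1⊕0 = 0
Syndrome (s4...s1) = 000 → position 0 (no error).
No correction needed.
Data bits at positions 3,5,6,7: 0010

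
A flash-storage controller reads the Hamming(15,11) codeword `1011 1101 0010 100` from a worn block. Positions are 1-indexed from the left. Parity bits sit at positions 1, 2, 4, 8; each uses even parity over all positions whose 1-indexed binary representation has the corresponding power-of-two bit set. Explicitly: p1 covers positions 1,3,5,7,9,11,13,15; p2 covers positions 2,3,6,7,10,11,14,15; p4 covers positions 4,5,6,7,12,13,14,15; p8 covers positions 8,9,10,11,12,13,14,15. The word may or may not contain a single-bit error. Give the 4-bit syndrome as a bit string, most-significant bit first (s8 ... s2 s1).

1011

s1: b1⊕b3⊕b5⊕b7⊕b9⊕b11⊕b13⊕b15 = 1⊕1⊕1⊕0⊕0⊕1⊕1⊕0 = 1
s2: b2⊕b3⊕b6⊕b7⊕b10⊕b11⊕b14⊕b15 = 0⊕1⊕1⊕0⊕0⊕1⊕0⊕0 = 1
s4: b4⊕b5⊕b6⊕b7⊕b12⊕b13⊕b14⊕b15 = 1⊕1⊕1⊕0⊕0⊕1⊕0⊕0 = 0
s8: b8⊕b9⊕b10⊕b11⊕b12⊕b13⊕b14⊕b15 = 1⊕0⊕0⊕1⊕0⊕1⊕0⊕0 = 1
Syndrome (s8...s1) = 1011 → position 11.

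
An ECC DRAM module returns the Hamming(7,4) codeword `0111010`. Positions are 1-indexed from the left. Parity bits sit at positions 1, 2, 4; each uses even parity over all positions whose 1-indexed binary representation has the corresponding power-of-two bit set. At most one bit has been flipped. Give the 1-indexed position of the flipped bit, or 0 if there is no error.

s1: b1⊕b3⊕b5⊕b7 = 0⊕1⊕0⊕0 = 1
s2: b2⊕b3⊕b6⊕b7 = 1⊕1⊕1⊕0 = 1
s4: b4⊕b5⊕b6⊕b7 = 1⊕0⊕1⊕0 = 0
Syndrome (s4...s1) = 011 → position 3.

3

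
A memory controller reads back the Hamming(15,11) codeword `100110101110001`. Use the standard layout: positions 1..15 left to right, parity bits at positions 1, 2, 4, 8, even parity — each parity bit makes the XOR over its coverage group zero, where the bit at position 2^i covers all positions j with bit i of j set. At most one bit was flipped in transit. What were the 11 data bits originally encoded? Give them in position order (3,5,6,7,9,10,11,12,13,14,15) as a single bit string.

s1: b1⊕b3⊕b5⊕b7⊕b9⊕b11⊕b13⊕b15 = 1⊕0⊕1⊕1⊕1⊕1⊕0⊕1 = 0
s2: b2⊕b3⊕b6⊕b7⊕b10⊕b11⊕b14⊕b15 = 0⊕0⊕0⊕1⊕1⊕1⊕0⊕1 = 0
s4: b4⊕b5⊕b6⊕b7⊕b12⊕b13⊕b14⊕b15 = 1⊕1⊕0⊕1⊕0⊕0⊕0⊕1 = 0
s8: b8⊕b9⊕b10⊕b11⊕b12⊕b13⊕b14⊕b15 = 0⊕1⊕1⊕1⊕0⊕0⊕0⊕1 = 0
Syndrome (s8...s1) = 0000 → position 0 (no error).
No correction needed.
Data bits at positions 3,5,6,7,9,10,11,12,13,14,15: 01011110001

01011110001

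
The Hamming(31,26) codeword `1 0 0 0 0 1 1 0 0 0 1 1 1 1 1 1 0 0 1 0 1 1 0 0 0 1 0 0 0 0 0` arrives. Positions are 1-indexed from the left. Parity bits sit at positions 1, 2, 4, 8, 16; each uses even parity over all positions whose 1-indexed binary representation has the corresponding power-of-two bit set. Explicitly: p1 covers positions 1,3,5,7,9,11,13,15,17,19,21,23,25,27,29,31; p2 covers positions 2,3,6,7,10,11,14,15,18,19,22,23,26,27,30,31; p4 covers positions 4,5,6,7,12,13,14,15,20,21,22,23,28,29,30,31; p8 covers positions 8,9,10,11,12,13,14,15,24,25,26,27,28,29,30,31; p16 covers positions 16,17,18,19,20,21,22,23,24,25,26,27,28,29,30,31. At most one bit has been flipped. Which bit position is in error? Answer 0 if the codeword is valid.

s1: b1⊕b3⊕b5⊕b7⊕b9⊕b11⊕b13⊕b15⊕b17⊕b19⊕b21⊕b23⊕b25⊕b27⊕b29⊕b31 = 1⊕0⊕0⊕1⊕0⊕1⊕1⊕1⊕0⊕1⊕1⊕0⊕0⊕0⊕0⊕0 = 1
s2: b2⊕b3⊕b6⊕b7⊕b10⊕b11⊕b14⊕b15⊕b18⊕b19⊕b22⊕b23⊕b26⊕b27⊕b30⊕b31 = 0⊕0⊕1⊕1⊕0⊕1⊕1⊕1⊕0⊕1⊕1⊕0⊕1⊕0⊕0⊕0 = 0
s4: b4⊕b5⊕b6⊕b7⊕b12⊕b13⊕b14⊕b15⊕b20⊕b21⊕b22⊕b23⊕b28⊕b29⊕b30⊕b31 = 0⊕0⊕1⊕1⊕1⊕1⊕1⊕1⊕0⊕1⊕1⊕0⊕0⊕0⊕0⊕0 = 0
s8: b8⊕b9⊕b10⊕b11⊕b12⊕b13⊕b14⊕b15⊕b24⊕b25⊕b26⊕b27⊕b28⊕b29⊕b30⊕b31 = 0⊕0⊕0⊕1⊕1⊕1⊕1⊕1⊕0⊕0⊕1⊕0⊕0⊕0⊕0⊕0 = 0
s16: b16⊕b17⊕b18⊕b19⊕b20⊕b21⊕b22⊕b23⊕b24⊕b25⊕b26⊕b27⊕b28⊕b29⊕b30⊕b31 = 1⊕0⊕0⊕1⊕0⊕1⊕1⊕0⊕0⊕0⊕1⊕0⊕0⊕0⊕0⊕0 = 1
Syndrome (s16...s1) = 10001 → position 17.

17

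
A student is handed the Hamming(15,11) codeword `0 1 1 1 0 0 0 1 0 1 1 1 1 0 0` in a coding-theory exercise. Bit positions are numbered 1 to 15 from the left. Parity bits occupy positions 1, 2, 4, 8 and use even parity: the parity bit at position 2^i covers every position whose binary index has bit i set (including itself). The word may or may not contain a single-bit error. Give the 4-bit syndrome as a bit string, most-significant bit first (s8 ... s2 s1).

1101

s1: b1⊕b3⊕b5⊕b7⊕b9⊕b11⊕b13⊕b15 = 0⊕1⊕0⊕0⊕0⊕1⊕1⊕0 = 1
s2: b2⊕b3⊕b6⊕b7⊕b10⊕b11⊕b14⊕b15 = 1⊕1⊕0⊕0⊕1⊕1⊕0⊕0 = 0
s4: b4⊕b5⊕b6⊕b7⊕b12⊕b13⊕b14⊕b15 = 1⊕0⊕0⊕0⊕1⊕1⊕0⊕0 = 1
s8: b8⊕b9⊕b10⊕b11⊕b12⊕b13⊕b14⊕b15 = 1⊕0⊕1⊕1⊕1⊕1⊕0⊕0 = 1
Syndrome (s8...s1) = 1101 → position 13.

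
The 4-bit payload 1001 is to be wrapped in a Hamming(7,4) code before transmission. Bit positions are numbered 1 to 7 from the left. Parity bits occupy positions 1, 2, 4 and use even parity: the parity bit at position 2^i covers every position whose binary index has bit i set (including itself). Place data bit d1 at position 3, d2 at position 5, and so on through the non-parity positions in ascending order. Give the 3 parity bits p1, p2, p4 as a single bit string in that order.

Place data bits at non-power-of-two positions: b3=1, b5=0, b6=0, b7=1.
p1 = XOR of data positions {3,5,7} = 1⊕0⊕1 = 0
p2 = XOR of data positions {3,6,7} = 1⊕0⊕1 = 0
p4 = XOR of data positions {5,6,7} = 0⊕0⊕1 = 1
Parity bits p1,p2,p4 = 001

001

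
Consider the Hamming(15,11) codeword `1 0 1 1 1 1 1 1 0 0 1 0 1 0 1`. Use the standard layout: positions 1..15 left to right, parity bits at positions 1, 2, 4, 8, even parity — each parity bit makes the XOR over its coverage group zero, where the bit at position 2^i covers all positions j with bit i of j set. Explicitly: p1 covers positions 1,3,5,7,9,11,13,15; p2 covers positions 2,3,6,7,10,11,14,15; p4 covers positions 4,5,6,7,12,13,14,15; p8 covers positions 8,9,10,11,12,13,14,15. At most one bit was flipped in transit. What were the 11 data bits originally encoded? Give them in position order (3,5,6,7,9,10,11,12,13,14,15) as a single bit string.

s1: b1⊕b3⊕b5⊕b7⊕b9⊕b11⊕b13⊕b15 = 1⊕1⊕1⊕1⊕0⊕1⊕1⊕1 = 1
s2: b2⊕b3⊕b6⊕b7⊕b10⊕b11⊕b14⊕b15 = 0⊕1⊕1⊕1⊕0⊕1⊕0⊕1 = 1
s4: b4⊕b5⊕b6⊕b7⊕b12⊕b13⊕b14⊕b15 = 1⊕1⊕1⊕1⊕0⊕1⊕0⊕1 = 0
s8: b8⊕b9⊕b10⊕b11⊕b12⊕b13⊕b14⊕b15 = 1⊕0⊕0⊕1⊕0⊕1⊕0⊕1 = 0
Syndrome (s8...s1) = 0011 → position 3.
Flip bit 3: corrected codeword = 100111110010101
Data bits at positions 3,5,6,7,9,10,11,12,13,14,15: 01110010101

01110010101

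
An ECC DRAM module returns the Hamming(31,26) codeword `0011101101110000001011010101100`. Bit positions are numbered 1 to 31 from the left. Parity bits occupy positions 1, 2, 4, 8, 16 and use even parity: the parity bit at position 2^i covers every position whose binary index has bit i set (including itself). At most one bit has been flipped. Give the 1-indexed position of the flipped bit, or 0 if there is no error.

19

s1: b1⊕b3⊕b5⊕b7⊕b9⊕b11⊕b13⊕b15⊕b17⊕b19⊕b21⊕b23⊕b25⊕b27⊕b29⊕b31 = 0⊕1⊕1⊕1⊕0⊕1⊕0⊕0⊕0⊕1⊕1⊕0⊕0⊕0⊕1⊕0 = 1
s2: b2⊕b3⊕b6⊕b7⊕b10⊕b11⊕b14⊕b15⊕b18⊕b19⊕b22⊕b23⊕b26⊕b27⊕b30⊕b31 = 0⊕1⊕0⊕1⊕1⊕1⊕0⊕0⊕0⊕1⊕1⊕0⊕1⊕0⊕0⊕0 = 1
s4: b4⊕b5⊕b6⊕b7⊕b12⊕b13⊕b14⊕b15⊕b20⊕b21⊕b22⊕b23⊕b28⊕b29⊕b30⊕b31 = 1⊕1⊕0⊕1⊕1⊕0⊕0⊕0⊕0⊕1⊕1⊕0⊕1⊕1⊕0⊕0 = 0
s8: b8⊕b9⊕b10⊕b11⊕b12⊕b13⊕b14⊕b15⊕b24⊕b25⊕b26⊕b27⊕b28⊕b29⊕b30⊕b31 = 1⊕0⊕1⊕1⊕1⊕0⊕0⊕0⊕1⊕0⊕1⊕0⊕1⊕1⊕0⊕0 = 0
s16: b16⊕b17⊕b18⊕b19⊕b20⊕b21⊕b22⊕b23⊕b24⊕b25⊕b26⊕b27⊕b28⊕b29⊕b30⊕b31 = 0⊕0⊕0⊕1⊕0⊕1⊕1⊕0⊕1⊕0⊕1⊕0⊕1⊕1⊕0⊕0 = 1
Syndrome (s16...s1) = 10011 → position 19.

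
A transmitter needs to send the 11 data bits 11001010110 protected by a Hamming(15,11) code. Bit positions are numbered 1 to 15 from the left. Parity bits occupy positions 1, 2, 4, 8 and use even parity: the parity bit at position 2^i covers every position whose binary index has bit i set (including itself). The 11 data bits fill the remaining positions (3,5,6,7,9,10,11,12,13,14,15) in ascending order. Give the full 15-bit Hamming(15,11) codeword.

Place data bits at non-power-of-two positions: b3=1, b5=1, b6=0, b7=0, b9=1, b10=0, b11=1, b12=0, b13=1, b14=1, b15=0.
p1 = XOR of data positions {3,5,7,9,11,13,15} = 1⊕1⊕0⊕1⊕1⊕1⊕0 = 1
p2 = XOR of data positions {3,6,7,10,11,14,15} = 1⊕0⊕0⊕0⊕1⊕1⊕0 = 1
p4 = XOR of data positions {5,6,7,12,13,14,15} = 1⊕0⊕0⊕0⊕1⊕1⊕0 = 1
p8 = XOR of data positions {9,10,11,12,13,14,15} = 1⊕0⊕1⊕0⊕1⊕1⊕0 = 0
Codeword b1..b15 = 111110001010110

111110001010110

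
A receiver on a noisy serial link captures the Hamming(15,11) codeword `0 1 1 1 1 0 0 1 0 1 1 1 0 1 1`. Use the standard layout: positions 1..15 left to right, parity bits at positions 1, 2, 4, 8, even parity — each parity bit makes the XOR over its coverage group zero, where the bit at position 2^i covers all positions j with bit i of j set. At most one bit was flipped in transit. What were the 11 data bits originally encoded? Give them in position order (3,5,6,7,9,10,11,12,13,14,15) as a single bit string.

11000111011

s1: b1⊕b3⊕b5⊕b7⊕b9⊕b11⊕b13⊕b15 = 0⊕1⊕1⊕0⊕0⊕1⊕0⊕1 = 0
s2: b2⊕b3⊕b6⊕b7⊕b10⊕b11⊕b14⊕b15 = 1⊕1⊕0⊕0⊕1⊕1⊕1⊕1 = 0
s4: b4⊕b5⊕b6⊕b7⊕b12⊕b13⊕b14⊕b15 = 1⊕1⊕0⊕0⊕1⊕0⊕1⊕1 = 1
s8: b8⊕b9⊕b10⊕b11⊕b12⊕b13⊕b14⊕b15 = 1⊕0⊕1⊕1⊕1⊕0⊕1⊕1 = 0
Syndrome (s8...s1) = 0100 → position 4.
Flip bit 4: corrected codeword = 011010010111011
Data bits at positions 3,5,6,7,9,10,11,12,13,14,15: 11000111011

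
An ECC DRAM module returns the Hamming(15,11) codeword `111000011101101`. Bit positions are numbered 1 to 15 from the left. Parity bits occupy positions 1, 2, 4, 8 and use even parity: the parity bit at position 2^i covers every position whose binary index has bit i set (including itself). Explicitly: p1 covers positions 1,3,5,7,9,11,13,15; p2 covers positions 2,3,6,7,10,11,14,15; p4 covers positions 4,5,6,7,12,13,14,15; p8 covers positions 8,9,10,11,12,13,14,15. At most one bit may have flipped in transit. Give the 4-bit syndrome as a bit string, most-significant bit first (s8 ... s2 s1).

s1: b1⊕b3⊕b5⊕b7⊕b9⊕b11⊕b13⊕b15 = 1⊕1⊕0⊕0⊕1⊕0⊕1⊕1 = 1
s2: b2⊕b3⊕b6⊕b7⊕b10⊕b11⊕b14⊕b15 = 1⊕1⊕0⊕0⊕1⊕0⊕0⊕1 = 0
s4: b4⊕b5⊕b6⊕b7⊕b12⊕b13⊕b14⊕b15 = 0⊕0⊕0⊕0⊕1⊕1⊕0⊕1 = 1
s8: b8⊕b9⊕b10⊕b11⊕b12⊕b13⊕b14⊕b15 = 1⊕1⊕1⊕0⊕1⊕1⊕0⊕1 = 0
Syndrome (s8...s1) = 0101 → position 5.

0101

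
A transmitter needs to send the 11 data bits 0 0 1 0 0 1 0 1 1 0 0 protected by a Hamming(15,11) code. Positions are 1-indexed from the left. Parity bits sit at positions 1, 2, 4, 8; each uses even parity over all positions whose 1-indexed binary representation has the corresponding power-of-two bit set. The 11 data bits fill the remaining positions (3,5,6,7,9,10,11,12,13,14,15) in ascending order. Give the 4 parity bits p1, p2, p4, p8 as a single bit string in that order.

Place data bits at non-power-of-two positions: b3=0, b5=0, b6=1, b7=0, b9=0, b10=1, b11=0, b12=1, b13=1, b14=0, b15=0.
p1 = XOR of data positions {3,5,7,9,11,13,15} = 0⊕0⊕0⊕0⊕0⊕1⊕0 = 1
p2 = XOR of data positions {3,6,7,10,11,14,15} = 0⊕1⊕0⊕1⊕0⊕0⊕0 = 0
p4 = XOR of data positions {5,6,7,12,13,14,15} = 0⊕1⊕0⊕1⊕1⊕0⊕0 = 1
p8 = XOR of data positions {9,10,11,12,13,14,15} = 0⊕1⊕0⊕1⊕1⊕0⊕0 = 1
Parity bits p1,p2,p4,p8 = 1011

1011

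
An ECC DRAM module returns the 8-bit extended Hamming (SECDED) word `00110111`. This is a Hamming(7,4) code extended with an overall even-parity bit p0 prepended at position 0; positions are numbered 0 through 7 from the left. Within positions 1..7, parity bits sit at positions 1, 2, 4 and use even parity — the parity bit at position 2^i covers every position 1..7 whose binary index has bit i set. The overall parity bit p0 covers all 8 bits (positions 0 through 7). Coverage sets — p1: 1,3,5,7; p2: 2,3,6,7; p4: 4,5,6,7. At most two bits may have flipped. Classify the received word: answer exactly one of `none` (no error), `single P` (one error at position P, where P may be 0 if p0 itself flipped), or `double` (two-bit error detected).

s1: b1⊕b3⊕b5⊕b7 = 0⊕1⊕1⊕1 = 1
s2: b2⊕b3⊕b6⊕b7 = 1⊕1⊕1⊕1 = 0
s4: b4⊕b5⊕b6⊕b7 = 0⊕1⊕1⊕1 = 1
Syndrome (s4...s1) = 101 → position 5.
Overall parity (XOR of all 8 bits, including p0): 0⊕0⊕1⊕1⊕0⊕1⊕1⊕1 = 1
Overall=1, syndrome position=5 → single-bit error at position 5.

single 5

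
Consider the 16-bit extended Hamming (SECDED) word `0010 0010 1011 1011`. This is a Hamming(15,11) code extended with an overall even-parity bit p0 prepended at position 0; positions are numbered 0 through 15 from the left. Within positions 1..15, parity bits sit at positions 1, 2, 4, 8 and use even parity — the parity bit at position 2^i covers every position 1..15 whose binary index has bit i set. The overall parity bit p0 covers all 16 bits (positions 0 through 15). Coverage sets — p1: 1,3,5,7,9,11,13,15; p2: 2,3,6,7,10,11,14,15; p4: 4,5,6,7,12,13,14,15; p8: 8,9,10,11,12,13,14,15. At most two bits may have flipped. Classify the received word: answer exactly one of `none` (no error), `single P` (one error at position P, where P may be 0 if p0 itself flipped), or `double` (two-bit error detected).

none

s1: b1⊕b3⊕b5⊕b7⊕b9⊕b11⊕b13⊕b15 = 0⊕0⊕0⊕0⊕0⊕1⊕0⊕1 = 0
s2: b2⊕b3⊕b6⊕b7⊕b10⊕b11⊕b14⊕b15 = 1⊕0⊕1⊕0⊕1⊕1⊕1⊕1 = 0
s4: b4⊕b5⊕b6⊕b7⊕b12⊕b13⊕b14⊕b15 = 0⊕0⊕1⊕0⊕1⊕0⊕1⊕1 = 0
s8: b8⊕b9⊕b10⊕b11⊕b12⊕b13⊕b14⊕b15 = 1⊕0⊕1⊕1⊕1⊕0⊕1⊕1 = 0
Syndrome (s8...s1) = 0000 → position 0 (no error).
Overall parity (XOR of all 16 bits, including p0): 0⊕0⊕1⊕0⊕0⊕0⊕1⊕0⊕1⊕0⊕1⊕1⊕1⊕0⊕1⊕1 = 0
Overall=0, syndrome position=0 → no error.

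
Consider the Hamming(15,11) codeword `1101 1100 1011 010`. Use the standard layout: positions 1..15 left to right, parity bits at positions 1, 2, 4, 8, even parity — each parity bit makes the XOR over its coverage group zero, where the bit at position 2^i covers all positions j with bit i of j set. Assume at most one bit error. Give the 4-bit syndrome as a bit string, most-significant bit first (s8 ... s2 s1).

s1: b1⊕b3⊕b5⊕b7⊕b9⊕b11⊕b13⊕b15 = 1⊕0⊕1⊕0⊕1⊕1⊕0⊕0 = 0
s2: b2⊕b3⊕b6⊕b7⊕b10⊕b11⊕b14⊕b15 = 1⊕0⊕1⊕0⊕0⊕1⊕1⊕0 = 0
s4: b4⊕b5⊕b6⊕b7⊕b12⊕b13⊕b14⊕b15 = 1⊕1⊕1⊕0⊕1⊕0⊕1⊕0 = 1
s8: b8⊕b9⊕b10⊕b11⊕b12⊕b13⊕b14⊕b15 = 0⊕1⊕0⊕1⊕1⊕0⊕1⊕0 = 0
Syndrome (s8...s1) = 0100 → position 4.

0100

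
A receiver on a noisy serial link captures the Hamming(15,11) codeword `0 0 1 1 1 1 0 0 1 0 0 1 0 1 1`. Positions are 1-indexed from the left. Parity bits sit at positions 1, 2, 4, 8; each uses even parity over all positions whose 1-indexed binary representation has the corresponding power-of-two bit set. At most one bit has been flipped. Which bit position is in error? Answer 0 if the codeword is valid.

s1: b1⊕b3⊕b5⊕b7⊕b9⊕b11⊕b13⊕b15 = 0⊕1⊕1⊕0⊕1⊕0⊕0⊕1 = 0
s2: b2⊕b3⊕b6⊕b7⊕b10⊕b11⊕b14⊕b15 = 0⊕1⊕1⊕0⊕0⊕0⊕1⊕1 = 0
s4: b4⊕b5⊕b6⊕b7⊕b12⊕b13⊕b14⊕b15 = 1⊕1⊕1⊕0⊕1⊕0⊕1⊕1 = 0
s8: b8⊕b9⊕b10⊕b11⊕b12⊕b13⊕b14⊕b15 = 0⊕1⊕0⊕0⊕1⊕0⊕1⊕1 = 0
Syndrome (s8...s1) = 0000 → position 0 (no error).

0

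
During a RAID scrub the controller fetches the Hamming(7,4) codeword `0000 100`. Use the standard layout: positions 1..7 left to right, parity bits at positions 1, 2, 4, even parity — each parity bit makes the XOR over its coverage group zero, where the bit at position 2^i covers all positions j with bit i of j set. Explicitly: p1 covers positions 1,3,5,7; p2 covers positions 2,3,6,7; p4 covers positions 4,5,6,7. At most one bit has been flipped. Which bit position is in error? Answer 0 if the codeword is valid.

s1: b1⊕b3⊕b5⊕b7 = 0⊕0⊕1⊕0 = 1
s2: b2⊕b3⊕b6⊕b7 = 0⊕0⊕0⊕0 = 0
s4: b4⊕b5⊕b6⊕b7 = 0⊕1⊕0⊕0 = 1
Syndrome (s4...s1) = 101 → position 5.

5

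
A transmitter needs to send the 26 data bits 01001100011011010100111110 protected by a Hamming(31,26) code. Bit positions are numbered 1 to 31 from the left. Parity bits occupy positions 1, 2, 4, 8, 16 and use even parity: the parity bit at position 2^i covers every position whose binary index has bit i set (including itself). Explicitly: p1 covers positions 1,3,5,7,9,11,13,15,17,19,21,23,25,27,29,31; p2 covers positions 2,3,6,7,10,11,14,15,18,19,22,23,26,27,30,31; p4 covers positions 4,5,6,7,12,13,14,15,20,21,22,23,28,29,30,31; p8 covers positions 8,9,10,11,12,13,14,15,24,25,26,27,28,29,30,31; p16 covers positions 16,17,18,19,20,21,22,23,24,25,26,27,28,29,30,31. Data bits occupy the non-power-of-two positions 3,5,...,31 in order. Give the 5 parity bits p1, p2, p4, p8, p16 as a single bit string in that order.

01011

Place data bits at non-power-of-two positions: b3=0, b5=1, b6=0, b7=0, b9=1, b10=1, b11=0, b12=0, b13=0, b14=1, b15=1, b17=0, b18=1, b19=1, b20=0, b21=1, b22=0, b23=1, b24=0, b25=0, b26=1, b27=1, b28=1, b29=1, b30=1, b31=0.
p1 = XOR of data positions {3,5,7,9,11,13,15,17,19,21,23,25,27,29,31} = 0⊕1⊕0⊕1⊕0⊕0⊕1⊕0⊕1⊕1⊕1⊕0⊕1⊕1⊕0 = 0
p2 = XOR of data positions {3,6,7,10,11,14,15,18,19,22,23,26,27,30,31} = 0⊕0⊕0⊕1⊕0⊕1⊕1⊕1⊕1⊕0⊕1⊕1⊕1⊕1⊕0 = 1
p4 = XOR of data positions {5,6,7,12,13,14,15,20,21,22,23,28,29,30,31} = 1⊕0⊕0⊕0⊕0⊕1⊕1⊕0⊕1⊕0⊕1⊕1⊕1⊕1⊕0 = 0
p8 = XOR of data positions {9,10,11,12,13,14,15,24,25,26,27,28,29,30,31} = 1⊕1⊕0⊕0⊕0⊕1⊕1⊕0⊕0⊕1⊕1⊕1⊕1⊕1⊕0 = 1
p16 = XOR of data positions {17,18,19,20,21,22,23,24,25,26,27,28,29,30,31} = 0⊕1⊕1⊕0⊕1⊕0⊕1⊕0⊕0⊕1⊕1⊕1⊕1⊕1⊕0 = 1
Parity bits p1,p2,p4,p8,p16 = 01011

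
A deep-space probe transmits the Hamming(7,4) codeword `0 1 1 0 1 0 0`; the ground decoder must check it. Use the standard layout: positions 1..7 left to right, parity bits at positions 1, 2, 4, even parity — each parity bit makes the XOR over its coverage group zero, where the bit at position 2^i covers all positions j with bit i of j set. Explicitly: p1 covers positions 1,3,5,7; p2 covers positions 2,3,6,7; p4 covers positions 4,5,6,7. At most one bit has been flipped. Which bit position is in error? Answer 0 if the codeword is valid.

s1: b1⊕b3⊕b5⊕b7 = 0⊕1⊕1⊕0 = 0
s2: b2⊕b3⊕b6⊕b7 = 1⊕1⊕0⊕0 = 0
s4: b4⊕b5⊕b6⊕b7 = 0⊕1⊕0⊕0 = 1
Syndrome (s4...s1) = 100 → position 4.

4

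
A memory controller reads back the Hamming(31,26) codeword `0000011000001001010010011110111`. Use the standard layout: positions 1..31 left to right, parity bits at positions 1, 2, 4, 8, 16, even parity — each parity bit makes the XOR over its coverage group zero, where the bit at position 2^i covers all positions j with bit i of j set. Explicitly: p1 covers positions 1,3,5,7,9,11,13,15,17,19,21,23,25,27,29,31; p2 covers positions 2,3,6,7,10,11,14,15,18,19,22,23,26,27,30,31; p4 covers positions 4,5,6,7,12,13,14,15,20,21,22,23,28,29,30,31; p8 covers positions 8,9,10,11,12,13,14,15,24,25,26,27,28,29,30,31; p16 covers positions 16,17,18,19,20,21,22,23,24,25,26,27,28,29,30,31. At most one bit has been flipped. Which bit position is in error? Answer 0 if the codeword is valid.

s1: b1⊕b3⊕b5⊕b7⊕b9⊕b11⊕b13⊕b15⊕b17⊕b19⊕b21⊕b23⊕b25⊕b27⊕b29⊕b31 = 0⊕0⊕0⊕1⊕0⊕0⊕1⊕0⊕0⊕0⊕1⊕0⊕1⊕1⊕1⊕1 = 1
s2: b2⊕b3⊕b6⊕b7⊕b10⊕b11⊕b14⊕b15⊕b18⊕b19⊕b22⊕b23⊕b26⊕b27⊕b30⊕b31 = 0⊕0⊕1⊕1⊕0⊕0⊕0⊕0⊕1⊕0⊕0⊕0⊕1⊕1⊕1⊕1 = 1
s4: b4⊕b5⊕b6⊕b7⊕b12⊕b13⊕b14⊕b15⊕b20⊕b21⊕b22⊕b23⊕b28⊕b29⊕b30⊕b31 = 0⊕0⊕1⊕1⊕0⊕1⊕0⊕0⊕0⊕1⊕0⊕0⊕0⊕1⊕1⊕1 = 1
s8: b8⊕b9⊕b10⊕b11⊕b12⊕b13⊕b14⊕b15⊕b24⊕b25⊕b26⊕b27⊕b28⊕b29⊕b30⊕b31 = 0⊕0⊕0⊕0⊕0⊕1⊕0⊕0⊕1⊕1⊕1⊕1⊕0⊕1⊕1⊕1 = 0
s16: b16⊕b17⊕b18⊕b19⊕b20⊕b21⊕b22⊕b23⊕b24⊕b25⊕b26⊕b27⊕b28⊕b29⊕b30⊕b31 = 1⊕0⊕1⊕0⊕0⊕1⊕0⊕0⊕1⊕1⊕1⊕1⊕0⊕1⊕1⊕1 = 0
Syndrome (s16...s1) = 00111 → position 7.

7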